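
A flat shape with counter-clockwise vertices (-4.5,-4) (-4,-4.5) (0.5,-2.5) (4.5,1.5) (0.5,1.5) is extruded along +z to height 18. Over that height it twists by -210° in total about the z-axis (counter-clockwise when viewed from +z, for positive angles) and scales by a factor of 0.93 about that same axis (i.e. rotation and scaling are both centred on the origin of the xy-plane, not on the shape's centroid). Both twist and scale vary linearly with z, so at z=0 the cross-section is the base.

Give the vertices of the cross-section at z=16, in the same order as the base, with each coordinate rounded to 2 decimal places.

t = z/height = 16/18 = 0.888889
s = 1 + (scale-1)·z/height = 1 + (0.93-1)·16/18 = 0.937778
θ = twist·z/height = -210°·16/18 = -186.6667° = -3.257948 rad
cos θ = -0.993238, sin θ = 0.116093 (intermediates below are computed at full precision and shown rounded to 5 d.p.)
v1: (-4.5,-4) → rotate → (4.93394,3.45054) → ×s → (4.62694,3.23584) → (4.63,3.24)
v2: (-4,-4.5) → rotate → (4.49537,4.00520) → ×s → (4.21566,3.75599) → (4.22,3.76)
v3: (0.5,-2.5) → rotate → (-0.20639,2.54114) → ×s → (-0.19355,2.38303) → (-0.19,2.38)
v4: (4.5,1.5) → rotate → (-4.64371,-0.96744) → ×s → (-4.35477,-0.90724) → (-4.35,-0.91)
v5: (0.5,1.5) → rotate → (-0.67076,-1.43181) → ×s → (-0.62902,-1.34272) → (-0.63,-1.34)

Cross-section at z=16: (4.63,3.24) (4.22,3.76) (-0.19,2.38) (-4.35,-0.91) (-0.63,-1.34)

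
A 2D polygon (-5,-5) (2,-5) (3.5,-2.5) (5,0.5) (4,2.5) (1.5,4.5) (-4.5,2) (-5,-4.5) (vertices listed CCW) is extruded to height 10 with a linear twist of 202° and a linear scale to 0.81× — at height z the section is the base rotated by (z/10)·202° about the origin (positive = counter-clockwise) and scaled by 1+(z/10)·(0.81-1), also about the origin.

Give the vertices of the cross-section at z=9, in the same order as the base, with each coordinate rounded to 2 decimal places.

Cross-section at z=9: (4.01,4.27) (-1.79,4.09) (-2.97,1.98) (-4.13,-0.54) (-3.25,-2.18) (-1.13,-3.77) (3.78,-1.54) (4.03,3.86)

t = z/height = 9/10 = 0.9
s = 1 + (scale-1)·z/height = 1 + (0.81-1)·9/10 = 0.829000
θ = twist·z/height = 202°·9/10 = 181.8000° = 3.173009 rad
cos θ = -0.999507, sin θ = -0.031411 (intermediates below are computed at full precision and shown rounded to 5 d.p.)
v1: (-5,-5) → rotate → (4.84048,5.15459) → ×s → (4.01276,4.27315) → (4.01,4.27)
v2: (2,-5) → rotate → (-2.15607,4.93471) → ×s → (-1.78738,4.09088) → (-1.79,4.09)
v3: (3.5,-2.5) → rotate → (-3.57680,2.38883) → ×s → (-2.96517,1.98034) → (-2.97,1.98)
v4: (5,0.5) → rotate → (-4.98183,-0.65681) → ×s → (-4.12993,-0.54449) → (-4.13,-0.54)
v5: (4,2.5) → rotate → (-3.91950,-2.62441) → ×s → (-3.24926,-2.17564) → (-3.25,-2.18)
v6: (1.5,4.5) → rotate → (-1.35791,-4.54490) → ×s → (-1.12571,-3.76772) → (-1.13,-3.77)
v7: (-4.5,2) → rotate → (4.56060,-1.85766) → ×s → (3.78074,-1.54000) → (3.78,-1.54)
v8: (-5,-4.5) → rotate → (4.85618,4.65483) → ×s → (4.02578,3.85886) → (4.03,3.86)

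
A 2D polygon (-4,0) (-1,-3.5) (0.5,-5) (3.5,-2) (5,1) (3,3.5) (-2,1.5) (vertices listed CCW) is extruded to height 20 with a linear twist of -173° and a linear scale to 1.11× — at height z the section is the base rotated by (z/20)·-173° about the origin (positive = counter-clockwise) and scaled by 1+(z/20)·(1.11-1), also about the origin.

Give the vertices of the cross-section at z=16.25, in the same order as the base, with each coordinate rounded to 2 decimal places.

Cross-section at z=16.25: (3.37,2.77) (-1.58,3.64) (-3.88,3.86) (-4.33,-0.74) (-3.51,-4.30) (-0.10,-5.02) (2.72,0.12)

t = z/height = 16.25/20 = 0.8125
s = 1 + (scale-1)·z/height = 1 + (1.11-1)·16.25/20 = 1.089375
θ = twist·z/height = -173°·16.25/20 = -140.5625° = -2.453278 rad
cos θ = -0.772318, sin θ = -0.635236 (intermediates below are computed at full precision and shown rounded to 5 d.p.)
v1: (-4,0) → rotate → (3.08927,2.54094) → ×s → (3.36538,2.76804) → (3.37,2.77)
v2: (-1,-3.5) → rotate → (-1.45101,3.33835) → ×s → (-1.58069,3.63671) → (-1.58,3.64)
v3: (0.5,-5) → rotate → (-3.56234,3.54397) → ×s → (-3.88072,3.86071) → (-3.88,3.86)
v4: (3.5,-2) → rotate → (-3.97359,-0.67869) → ×s → (-4.32872,-0.73935) → (-4.33,-0.74)
v5: (5,1) → rotate → (-3.22635,-3.94850) → ×s → (-3.51471,-4.30140) → (-3.51,-4.30)
v6: (3,3.5) → rotate → (-0.09363,-4.60882) → ×s → (-0.10200,-5.02073) → (-0.10,-5.02)
v7: (-2,1.5) → rotate → (2.49749,0.11200) → ×s → (2.72070,0.12200) → (2.72,0.12)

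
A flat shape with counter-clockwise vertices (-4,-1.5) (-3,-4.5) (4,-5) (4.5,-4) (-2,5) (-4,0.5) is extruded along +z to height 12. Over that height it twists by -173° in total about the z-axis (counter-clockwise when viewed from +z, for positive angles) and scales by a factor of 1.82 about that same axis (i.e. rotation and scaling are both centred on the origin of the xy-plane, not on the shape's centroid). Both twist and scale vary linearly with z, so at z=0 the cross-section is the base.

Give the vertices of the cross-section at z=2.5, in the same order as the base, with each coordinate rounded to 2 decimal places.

t = z/height = 2.5/12 = 0.208333
s = 1 + (scale-1)·z/height = 1 + (1.82-1)·2.5/12 = 1.170833
θ = twist·z/height = -173°·2.5/12 = -36.0417° = -0.629046 rad
cos θ = 0.808589, sin θ = -0.588373 (intermediates below are computed at full precision and shown rounded to 5 d.p.)
v1: (-4,-1.5) → rotate → (-4.11692,1.14061) → ×s → (-4.82022,1.33546) → (-4.82,1.34)
v2: (-3,-4.5) → rotate → (-5.07345,-1.87353) → ×s → (-5.94016,-2.19359) → (-5.94,-2.19)
v3: (4,-5) → rotate → (0.29249,-6.39644) → ×s → (0.34246,-7.48917) → (0.34,-7.49)
v4: (4.5,-4) → rotate → (1.28516,-5.88204) → ×s → (1.50471,-6.88689) → (1.50,-6.89)
v5: (-2,5) → rotate → (1.32469,5.21969) → ×s → (1.55099,6.11139) → (1.55,6.11)
v6: (-4,0.5) → rotate → (-2.94017,2.75779) → ×s → (-3.44245,3.22891) → (-3.44,3.23)

Cross-section at z=2.5: (-4.82,1.34) (-5.94,-2.19) (0.34,-7.49) (1.50,-6.89) (1.55,6.11) (-3.44,3.23)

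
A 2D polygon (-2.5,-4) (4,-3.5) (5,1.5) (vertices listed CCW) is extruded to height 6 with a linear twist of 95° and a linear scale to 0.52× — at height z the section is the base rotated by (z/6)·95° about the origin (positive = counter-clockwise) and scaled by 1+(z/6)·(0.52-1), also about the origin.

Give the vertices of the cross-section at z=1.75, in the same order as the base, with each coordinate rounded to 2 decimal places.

t = z/height = 1.75/6 = 0.291667
s = 1 + (scale-1)·z/height = 1 + (0.52-1)·1.75/6 = 0.860000
θ = twist·z/height = 95°·1.75/6 = 27.7083° = 0.483602 rad
cos θ = 0.885326, sin θ = 0.464971 (intermediates below are computed at full precision and shown rounded to 5 d.p.)
v1: (-2.5,-4) → rotate → (-0.35343,-4.70373) → ×s → (-0.30395,-4.04521) → (-0.30,-4.05)
v2: (4,-3.5) → rotate → (5.16870,-1.23876) → ×s → (4.44508,-1.06533) → (4.45,-1.07)
v3: (5,1.5) → rotate → (3.72917,3.65284) → ×s → (3.20709,3.14145) → (3.21,3.14)

Cross-section at z=1.75: (-0.30,-4.05) (4.45,-1.07) (3.21,3.14)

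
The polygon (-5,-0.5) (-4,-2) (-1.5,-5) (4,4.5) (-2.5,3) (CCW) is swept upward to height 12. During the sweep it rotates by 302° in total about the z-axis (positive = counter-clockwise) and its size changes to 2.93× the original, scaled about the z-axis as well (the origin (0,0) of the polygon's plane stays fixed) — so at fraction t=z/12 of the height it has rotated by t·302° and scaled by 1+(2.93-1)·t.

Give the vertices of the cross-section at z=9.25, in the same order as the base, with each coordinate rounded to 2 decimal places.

Cross-section at z=9.25: (6.53,10.66) (2.05,10.93) (-7.65,10.49) (2.90,-14.69) (9.70,0.44)

t = z/height = 9.25/12 = 0.770833
s = 1 + (scale-1)·z/height = 1 + (2.93-1)·9.25/12 = 2.487708
θ = twist·z/height = 302°·9.25/12 = 232.7917° = 4.062981 rad
cos θ = -0.604715, sin θ = -0.796442 (intermediates below are computed at full precision and shown rounded to 5 d.p.)
v1: (-5,-0.5) → rotate → (2.62535,4.28457) → ×s → (6.53111,10.65875) → (6.53,10.66)
v2: (-4,-2) → rotate → (0.82598,4.39520) → ×s → (2.05479,10.93397) → (2.05,10.93)
v3: (-1.5,-5) → rotate → (-3.07514,4.21824) → ×s → (-7.65005,10.49375) → (-7.65,10.49)
v4: (4,4.5) → rotate → (1.16513,-5.90699) → ×s → (2.89850,-14.69486) → (2.90,-14.69)
v5: (-2.5,3) → rotate → (3.90111,0.17696) → ×s → (9.70483,0.44023) → (9.70,0.44)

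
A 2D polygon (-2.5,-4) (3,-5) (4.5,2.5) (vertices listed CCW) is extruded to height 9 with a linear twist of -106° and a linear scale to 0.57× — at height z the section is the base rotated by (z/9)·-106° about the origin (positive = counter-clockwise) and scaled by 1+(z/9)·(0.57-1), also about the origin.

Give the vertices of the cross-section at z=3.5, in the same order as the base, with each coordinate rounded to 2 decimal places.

Cross-section at z=3.5: (-3.76,-1.13) (-0.86,-4.78) (4.19,-0.90)

t = z/height = 3.5/9 = 0.388889
s = 1 + (scale-1)·z/height = 1 + (0.57-1)·3.5/9 = 0.832778
θ = twist·z/height = -106°·3.5/9 = -41.2222° = -0.719464 rad
cos θ = 0.752159, sin θ = -0.658981 (intermediates below are computed at full precision and shown rounded to 5 d.p.)
v1: (-2.5,-4) → rotate → (-4.51632,-1.36118) → ×s → (-3.76109,-1.13356) → (-3.76,-1.13)
v2: (3,-5) → rotate → (-1.03843,-5.73774) → ×s → (-0.86478,-4.77826) → (-0.86,-4.78)
v3: (4.5,2.5) → rotate → (5.03217,-1.08502) → ×s → (4.19068,-0.90358) → (4.19,-0.90)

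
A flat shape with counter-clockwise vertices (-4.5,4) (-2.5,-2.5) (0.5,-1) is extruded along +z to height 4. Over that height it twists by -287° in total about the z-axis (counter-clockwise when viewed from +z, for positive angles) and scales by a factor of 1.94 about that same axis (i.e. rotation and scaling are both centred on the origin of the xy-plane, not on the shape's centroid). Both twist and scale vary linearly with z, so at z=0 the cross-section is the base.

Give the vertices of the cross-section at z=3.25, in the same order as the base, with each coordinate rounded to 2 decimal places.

t = z/height = 3.25/4 = 0.8125
s = 1 + (scale-1)·z/height = 1 + (1.94-1)·3.25/4 = 1.763750
θ = twist·z/height = -287°·3.25/4 = -233.1875° = -4.069890 rad
cos θ = -0.599198, sin θ = 0.800601 (intermediates below are computed at full precision and shown rounded to 5 d.p.)
v1: (-4.5,4) → rotate → (-0.50601,-5.99950) → ×s → (-0.89248,-10.58161) → (-0.89,-10.58)
v2: (-2.5,-2.5) → rotate → (3.49950,-0.50351) → ×s → (6.17224,-0.88806) → (6.17,-0.89)
v3: (0.5,-1) → rotate → (0.50100,0.99950) → ×s → (0.88364,1.76287) → (0.88,1.76)

Cross-section at z=3.25: (-0.89,-10.58) (6.17,-0.89) (0.88,1.76)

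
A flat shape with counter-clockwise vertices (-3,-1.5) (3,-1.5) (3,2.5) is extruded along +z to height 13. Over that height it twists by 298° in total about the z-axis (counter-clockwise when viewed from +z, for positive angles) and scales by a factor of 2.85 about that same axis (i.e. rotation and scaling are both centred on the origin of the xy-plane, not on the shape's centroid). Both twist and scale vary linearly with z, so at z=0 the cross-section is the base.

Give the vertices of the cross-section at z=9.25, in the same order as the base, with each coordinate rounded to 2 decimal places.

Cross-section at z=9.25: (4.05,6.63) (-7.73,-0.74) (-2.82,-8.60)

t = z/height = 9.25/13 = 0.711538
s = 1 + (scale-1)·z/height = 1 + (2.85-1)·9.25/13 = 2.316346
θ = twist·z/height = 298°·9.25/13 = 212.0385° = 3.700769 rad
cos θ = -0.847692, sin θ = -0.530488 (intermediates below are computed at full precision and shown rounded to 5 d.p.)
v1: (-3,-1.5) → rotate → (1.74734,2.86300) → ×s → (4.04745,6.63171) → (4.05,6.63)
v2: (3,-1.5) → rotate → (-3.33881,-0.31993) → ×s → (-7.73384,-0.74106) → (-7.73,-0.74)
v3: (3,2.5) → rotate → (-1.21686,-3.71070) → ×s → (-2.81866,-8.59526) → (-2.82,-8.60)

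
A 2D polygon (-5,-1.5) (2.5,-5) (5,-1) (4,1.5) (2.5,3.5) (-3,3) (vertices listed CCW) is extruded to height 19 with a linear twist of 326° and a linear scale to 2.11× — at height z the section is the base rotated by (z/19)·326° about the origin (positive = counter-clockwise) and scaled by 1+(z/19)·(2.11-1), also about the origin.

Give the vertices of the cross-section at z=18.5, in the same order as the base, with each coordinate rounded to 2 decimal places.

Cross-section at z=18.5: (-9.77,4.74) (-3.21,-11.18) (6.25,-8.57) (8.24,-3.33) (8.76,1.84) (-0.37,8.82)

t = z/height = 18.5/19 = 0.973684
s = 1 + (scale-1)·z/height = 1 + (2.11-1)·18.5/19 = 2.080789
θ = twist·z/height = 326°·18.5/19 = 317.4211° = 5.540042 rad
cos θ = 0.736346, sin θ = -0.676605 (intermediates below are computed at full precision and shown rounded to 5 d.p.)
v1: (-5,-1.5) → rotate → (-4.69664,2.27851) → ×s → (-9.77271,4.74110) → (-9.77,4.74)
v2: (2.5,-5) → rotate → (-1.54216,-5.37324) → ×s → (-3.20892,-11.18059) → (-3.21,-11.18)
v3: (5,-1) → rotate → (3.00512,-4.11937) → ×s → (6.25303,-8.57155) → (6.25,-8.57)
v4: (4,1.5) → rotate → (3.96029,-1.60190) → ×s → (8.24053,-3.33322) → (8.24,-3.33)
v5: (2.5,3.5) → rotate → (4.20898,0.88570) → ×s → (8.75801,1.84295) → (8.76,1.84)
v6: (-3,3) → rotate → (-0.17922,4.23885) → ×s → (-0.37292,8.82016) → (-0.37,8.82)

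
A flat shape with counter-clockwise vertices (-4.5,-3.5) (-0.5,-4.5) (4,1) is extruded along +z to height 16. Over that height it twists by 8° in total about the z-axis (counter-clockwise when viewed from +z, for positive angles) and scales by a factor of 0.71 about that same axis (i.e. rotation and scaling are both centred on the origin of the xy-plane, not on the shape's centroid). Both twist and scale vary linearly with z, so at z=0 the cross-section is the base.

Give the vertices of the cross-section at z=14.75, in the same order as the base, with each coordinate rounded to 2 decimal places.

t = z/height = 14.75/16 = 0.921875
s = 1 + (scale-1)·z/height = 1 + (0.71-1)·14.75/16 = 0.732656
θ = twist·z/height = 8°·14.75/16 = 7.3750° = 0.128718 rad
cos θ = 0.991727, sin θ = 0.128363 (intermediates below are computed at full precision and shown rounded to 5 d.p.)
v1: (-4.5,-3.5) → rotate → (-4.01350,-4.04868) → ×s → (-2.94052,-2.96629) → (-2.94,-2.97)
v2: (-0.5,-4.5) → rotate → (0.08177,-4.52695) → ×s → (0.05991,-3.31670) → (0.06,-3.32)
v3: (4,1) → rotate → (3.83855,1.50518) → ×s → (2.81233,1.10278) → (2.81,1.10)

Cross-section at z=14.75: (-2.94,-2.97) (0.06,-3.32) (2.81,1.10)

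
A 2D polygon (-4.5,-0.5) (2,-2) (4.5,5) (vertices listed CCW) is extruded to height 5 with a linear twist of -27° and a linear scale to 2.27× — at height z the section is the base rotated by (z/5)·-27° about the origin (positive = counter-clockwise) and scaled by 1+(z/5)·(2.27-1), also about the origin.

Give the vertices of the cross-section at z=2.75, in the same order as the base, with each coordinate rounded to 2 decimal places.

t = z/height = 2.75/5 = 0.55
s = 1 + (scale-1)·z/height = 1 + (2.27-1)·2.75/5 = 1.698500
θ = twist·z/height = -27°·2.75/5 = -14.8500° = -0.259181 rad
cos θ = 0.966600, sin θ = -0.256289 (intermediates below are computed at full precision and shown rounded to 5 d.p.)
v1: (-4.5,-0.5) → rotate → (-4.47785,0.67000) → ×s → (-7.60562,1.13800) → (-7.61,1.14)
v2: (2,-2) → rotate → (1.42062,-2.44578) → ×s → (2.41293,-4.15416) → (2.41,-4.15)
v3: (4.5,5) → rotate → (5.63115,3.67970) → ×s → (9.56450,6.24997) → (9.56,6.25)

Cross-section at z=2.75: (-7.61,1.14) (2.41,-4.15) (9.56,6.25)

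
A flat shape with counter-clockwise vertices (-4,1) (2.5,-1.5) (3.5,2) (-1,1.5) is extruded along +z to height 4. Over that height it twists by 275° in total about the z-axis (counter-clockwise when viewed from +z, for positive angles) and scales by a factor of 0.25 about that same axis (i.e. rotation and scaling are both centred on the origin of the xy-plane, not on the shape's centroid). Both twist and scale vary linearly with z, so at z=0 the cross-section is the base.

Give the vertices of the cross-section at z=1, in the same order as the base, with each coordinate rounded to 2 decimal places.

Cross-section at z=1: (-1.94,-2.73) (1.87,1.45) (-0.48,3.24) (-1.43,-0.32)

t = z/height = 1/4 = 0.25
s = 1 + (scale-1)·z/height = 1 + (0.25-1)·1/4 = 0.812500
θ = twist·z/height = 275°·1/4 = 68.7500° = 1.199914 rad
cos θ = 0.362438, sin θ = 0.932008 (intermediates below are computed at full precision and shown rounded to 5 d.p.)
v1: (-4,1) → rotate → (-2.38176,-3.36559) → ×s → (-1.93518,-2.73454) → (-1.94,-2.73)
v2: (2.5,-1.5) → rotate → (2.30411,1.78636) → ×s → (1.87209,1.45142) → (1.87,1.45)
v3: (3.5,2) → rotate → (-0.59548,3.98690) → ×s → (-0.48383,3.23936) → (-0.48,3.24)
v4: (-1,1.5) → rotate → (-1.76045,-0.38835) → ×s → (-1.43037,-0.31554) → (-1.43,-0.32)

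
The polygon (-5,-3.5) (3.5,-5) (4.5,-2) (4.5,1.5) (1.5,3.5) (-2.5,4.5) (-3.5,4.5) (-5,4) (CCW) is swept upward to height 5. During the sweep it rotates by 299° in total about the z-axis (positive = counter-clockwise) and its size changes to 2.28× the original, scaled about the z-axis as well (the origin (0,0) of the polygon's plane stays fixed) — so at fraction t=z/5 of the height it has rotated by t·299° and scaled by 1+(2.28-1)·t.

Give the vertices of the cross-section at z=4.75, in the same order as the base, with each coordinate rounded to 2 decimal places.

t = z/height = 4.75/5 = 0.95
s = 1 + (scale-1)·z/height = 1 + (2.28-1)·4.75/5 = 2.216000
θ = twist·z/height = 299°·4.75/5 = 284.0500° = 4.957608 rad
cos θ = 0.242769, sin θ = -0.970084 (intermediates below are computed at full precision and shown rounded to 5 d.p.)
v1: (-5,-3.5) → rotate → (-4.60914,4.00073) → ×s → (-10.21385,8.86562) → (-10.21,8.87)
v2: (3.5,-5) → rotate → (-4.00073,-4.60914) → ×s → (-8.86562,-10.21385) → (-8.87,-10.21)
v3: (4.5,-2) → rotate → (-0.84771,-4.85092) → ×s → (-1.87853,-10.74963) → (-1.88,-10.75)
v4: (4.5,1.5) → rotate → (2.54758,-4.00123) → ×s → (5.64545,-8.86672) → (5.65,-8.87)
v5: (1.5,3.5) → rotate → (3.75945,-0.60544) → ×s → (8.33094,-1.34165) → (8.33,-1.34)
v6: (-2.5,4.5) → rotate → (3.75846,3.51767) → ×s → (8.32874,7.79515) → (8.33,7.80)
v7: (-3.5,4.5) → rotate → (3.51569,4.48775) → ×s → (7.79077,9.94486) → (7.79,9.94)
v8: (-5,4) → rotate → (2.66649,5.82150) → ×s → (5.90895,12.90043) → (5.91,12.90)

Cross-section at z=4.75: (-10.21,8.87) (-8.87,-10.21) (-1.88,-10.75) (5.65,-8.87) (8.33,-1.34) (8.33,7.80) (7.79,9.94) (5.91,12.90)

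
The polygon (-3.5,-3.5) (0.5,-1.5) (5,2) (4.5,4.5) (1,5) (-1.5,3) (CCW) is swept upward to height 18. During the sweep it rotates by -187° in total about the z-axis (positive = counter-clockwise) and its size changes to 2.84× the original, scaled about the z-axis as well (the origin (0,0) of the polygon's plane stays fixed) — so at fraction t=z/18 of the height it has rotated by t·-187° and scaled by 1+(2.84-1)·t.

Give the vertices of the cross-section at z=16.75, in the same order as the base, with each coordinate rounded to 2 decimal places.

Cross-section at z=16.75: (8.45,10.43) (-1.77,3.90) (-12.92,-6.81) (-10.87,-13.41) (-1.28,-13.77) (4.89,-7.67)

t = z/height = 16.75/18 = 0.930556
s = 1 + (scale-1)·z/height = 1 + (2.84-1)·16.75/18 = 2.712222
θ = twist·z/height = -187°·16.75/18 = -174.0139° = -3.037115 rad
cos θ = -0.994547, sin θ = -0.104287 (intermediates below are computed at full precision and shown rounded to 5 d.p.)
v1: (-3.5,-3.5) → rotate → (3.11591,3.84592) → ×s → (8.45104,10.43099) → (8.45,10.43)
v2: (0.5,-1.5) → rotate → (-0.65370,1.43968) → ×s → (-1.77299,3.90472) → (-1.77,3.90)
v3: (5,2) → rotate → (-4.76416,-2.51053) → ×s → (-12.92146,-6.80912) → (-12.92,-6.81)
v4: (4.5,4.5) → rotate → (-4.00617,-4.94476) → ×s → (-10.86562,-13.41128) → (-10.87,-13.41)
v5: (1,5) → rotate → (-0.47311,-5.07702) → ×s → (-1.28318,-13.77002) → (-1.28,-13.77)
v6: (-1.5,3) → rotate → (1.80468,-2.82721) → ×s → (4.89470,-7.66802) → (4.89,-7.67)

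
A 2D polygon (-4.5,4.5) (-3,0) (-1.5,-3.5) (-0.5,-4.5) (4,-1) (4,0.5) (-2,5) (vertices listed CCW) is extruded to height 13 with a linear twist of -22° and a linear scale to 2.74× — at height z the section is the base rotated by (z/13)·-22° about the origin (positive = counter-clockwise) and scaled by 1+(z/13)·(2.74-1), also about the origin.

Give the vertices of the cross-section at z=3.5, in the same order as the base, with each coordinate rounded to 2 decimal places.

Cross-section at z=3.5: (-5.89,7.25) (-4.38,0.45) (-2.72,-4.88) (-1.41,-6.50) (5.69,-2.07) (5.92,0.12) (-2.16,7.61)

t = z/height = 3.5/13 = 0.269231
s = 1 + (scale-1)·z/height = 1 + (2.74-1)·3.5/13 = 1.468462
θ = twist·z/height = -22°·3.5/13 = -5.9231° = -0.103377 rad
cos θ = 0.994661, sin θ = -0.103193 (intermediates below are computed at full precision and shown rounded to 5 d.p.)
v1: (-4.5,4.5) → rotate → (-4.01161,4.94035) → ×s → (-5.89089,7.25471) → (-5.89,7.25)
v2: (-3,0) → rotate → (-2.98398,0.30958) → ×s → (-4.38187,0.45461) → (-4.38,0.45)
v3: (-1.5,-3.5) → rotate → (-1.85317,-3.32652) → ×s → (-2.72131,-4.88487) → (-2.72,-4.88)
v4: (-0.5,-4.5) → rotate → (-0.96170,-4.42438) → ×s → (-1.41222,-6.49703) → (-1.41,-6.50)
v5: (4,-1) → rotate → (3.87545,-1.40743) → ×s → (5.69095,-2.06676) → (5.69,-2.07)
v6: (4,0.5) → rotate → (4.03024,0.08456) → ×s → (5.91826,0.12417) → (5.92,0.12)
v7: (-2,5) → rotate → (-1.47336,5.17969) → ×s → (-2.16357,7.60618) → (-2.16,7.61)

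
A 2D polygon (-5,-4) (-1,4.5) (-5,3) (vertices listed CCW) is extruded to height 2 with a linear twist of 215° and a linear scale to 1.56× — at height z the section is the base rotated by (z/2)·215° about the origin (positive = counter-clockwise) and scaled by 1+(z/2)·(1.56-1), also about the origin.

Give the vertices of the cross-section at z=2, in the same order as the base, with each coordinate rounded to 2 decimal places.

Cross-section at z=2: (2.81,9.59) (5.30,-4.86) (9.07,0.64)

t = z/height = 2/2 = 1
s = 1 + (scale-1)·z/height = 1 + (1.56-1)·2/2 = 1.560000
θ = twist·z/height = 215°·2/2 = 215.0000° = 3.752458 rad
cos θ = -0.819152, sin θ = -0.573576 (intermediates below are computed at full precision and shown rounded to 5 d.p.)
v1: (-5,-4) → rotate → (1.80145,6.14449) → ×s → (2.81027,9.58540) → (2.81,9.59)
v2: (-1,4.5) → rotate → (3.40025,-3.11261) → ×s → (5.30438,-4.85567) → (5.30,-4.86)
v3: (-5,3) → rotate → (5.81649,0.41043) → ×s → (9.07372,0.64026) → (9.07,0.64)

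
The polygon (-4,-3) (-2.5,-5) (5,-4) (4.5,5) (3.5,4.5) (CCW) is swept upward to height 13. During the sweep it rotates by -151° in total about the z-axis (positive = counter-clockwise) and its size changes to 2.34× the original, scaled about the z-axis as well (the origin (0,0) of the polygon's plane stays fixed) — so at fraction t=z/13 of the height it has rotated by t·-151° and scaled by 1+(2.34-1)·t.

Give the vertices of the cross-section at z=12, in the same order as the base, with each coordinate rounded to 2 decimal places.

Cross-section at z=12: (2.42,10.92) (-3.04,12.13) (-14.31,-0.49) (-0.36,-15.04) (0.61,-12.74)

t = z/height = 12/13 = 0.923077
s = 1 + (scale-1)·z/height = 1 + (2.34-1)·12/13 = 2.236923
θ = twist·z/height = -151°·12/13 = -139.3846° = -2.432720 rad
cos θ = -0.759097, sin θ = -0.650978 (intermediates below are computed at full precision and shown rounded to 5 d.p.)
v1: (-4,-3) → rotate → (1.08345,4.88120) → ×s → (2.42360,10.91887) → (2.42,10.92)
v2: (-2.5,-5) → rotate → (-1.35715,5.42293) → ×s → (-3.03584,12.13067) → (-3.04,12.13)
v3: (5,-4) → rotate → (-6.39939,-0.21850) → ×s → (-14.31495,-0.48878) → (-14.31,-0.49)
v4: (4.5,5) → rotate → (-0.16104,-6.72488) → ×s → (-0.36024,-15.04305) → (-0.36,-15.04)
v5: (3.5,4.5) → rotate → (0.27256,-5.69436) → ×s → (0.60970,-12.73784) → (0.61,-12.74)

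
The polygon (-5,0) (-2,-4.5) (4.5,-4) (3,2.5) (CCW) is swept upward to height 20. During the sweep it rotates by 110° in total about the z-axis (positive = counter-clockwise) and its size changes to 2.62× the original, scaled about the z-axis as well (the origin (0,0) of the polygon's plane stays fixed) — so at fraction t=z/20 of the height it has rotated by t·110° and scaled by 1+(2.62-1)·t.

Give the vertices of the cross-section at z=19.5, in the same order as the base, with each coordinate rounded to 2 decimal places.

Cross-section at z=19.5: (3.82,-12.32) (12.62,-1.48) (6.41,14.15) (-8.45,5.48)

t = z/height = 19.5/20 = 0.975
s = 1 + (scale-1)·z/height = 1 + (2.62-1)·19.5/20 = 2.579500
θ = twist·z/height = 110°·19.5/20 = 107.2500° = 1.871866 rad
cos θ = -0.296542, sin θ = 0.955020 (intermediates below are computed at full precision and shown rounded to 5 d.p.)
v1: (-5,0) → rotate → (1.48271,-4.77510) → ×s → (3.82464,-12.31737) → (3.82,-12.32)
v2: (-2,-4.5) → rotate → (4.89067,-0.57560) → ×s → (12.61549,-1.48477) → (12.62,-1.48)
v3: (4.5,-4) → rotate → (2.48564,5.48376) → ×s → (6.41172,14.14535) → (6.41,14.15)
v4: (3,2.5) → rotate → (-3.27717,2.12371) → ×s → (-8.45347,5.47810) → (-8.45,5.48)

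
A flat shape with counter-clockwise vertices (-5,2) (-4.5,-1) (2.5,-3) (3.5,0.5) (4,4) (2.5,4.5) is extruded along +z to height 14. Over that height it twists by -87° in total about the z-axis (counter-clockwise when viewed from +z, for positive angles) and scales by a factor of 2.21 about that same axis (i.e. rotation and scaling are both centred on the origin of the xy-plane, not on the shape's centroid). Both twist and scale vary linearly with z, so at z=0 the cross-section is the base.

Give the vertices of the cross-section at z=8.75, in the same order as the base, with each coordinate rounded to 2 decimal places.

t = z/height = 8.75/14 = 0.625
s = 1 + (scale-1)·z/height = 1 + (2.21-1)·8.75/14 = 1.756250
θ = twist·z/height = -87°·8.75/14 = -54.3750° = -0.949023 rad
cos θ = 0.582478, sin θ = -0.812847 (intermediates below are computed at full precision and shown rounded to 5 d.p.)
v1: (-5,2) → rotate → (-1.28670,5.22919) → ×s → (-2.25976,9.18376) → (-2.26,9.18)
v2: (-4.5,-1) → rotate → (-3.43400,3.07533) → ×s → (-6.03096,5.40105) → (-6.03,5.40)
v3: (2.5,-3) → rotate → (-0.98235,-3.77955) → ×s → (-1.72524,-6.63783) → (-1.73,-6.64)
v4: (3.5,0.5) → rotate → (2.44510,-2.55372) → ×s → (4.29420,-4.48498) → (4.29,-4.48)
v5: (4,4) → rotate → (5.58130,-0.92148) → ×s → (9.80215,-1.61834) → (9.80,-1.62)
v6: (2.5,4.5) → rotate → (5.11400,0.58903) → ×s → (8.98147,1.03449) → (8.98,1.03)

Cross-section at z=8.75: (-2.26,9.18) (-6.03,5.40) (-1.73,-6.64) (4.29,-4.48) (9.80,-1.62) (8.98,1.03)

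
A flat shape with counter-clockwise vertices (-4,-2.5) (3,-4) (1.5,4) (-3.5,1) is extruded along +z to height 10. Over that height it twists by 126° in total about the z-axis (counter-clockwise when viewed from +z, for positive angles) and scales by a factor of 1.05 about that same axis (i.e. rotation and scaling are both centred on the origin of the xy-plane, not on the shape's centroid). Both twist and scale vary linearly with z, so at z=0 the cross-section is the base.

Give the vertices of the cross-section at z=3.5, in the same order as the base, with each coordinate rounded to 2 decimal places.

Cross-section at z=3.5: (-1.15,-4.66) (5.02,-0.80) (-1.74,3.98) (-3.27,-1.75)

t = z/height = 3.5/10 = 0.35
s = 1 + (scale-1)·z/height = 1 + (1.05-1)·3.5/10 = 1.017500
θ = twist·z/height = 126°·3.5/10 = 44.1000° = 0.769690 rad
cos θ = 0.718126, sin θ = 0.695913 (intermediates below are computed at full precision and shown rounded to 5 d.p.)
v1: (-4,-2.5) → rotate → (-1.13272,-4.57897) → ×s → (-1.15255,-4.65910) → (-1.15,-4.66)
v2: (3,-4) → rotate → (4.93803,-0.78477) → ×s → (5.02445,-0.79850) → (5.02,-0.80)
v3: (1.5,4) → rotate → (-1.70646,3.91637) → ×s → (-1.73632,3.98491) → (-1.74,3.98)
v4: (-3.5,1) → rotate → (-3.20935,-1.71757) → ×s → (-3.26552,-1.74763) → (-3.27,-1.75)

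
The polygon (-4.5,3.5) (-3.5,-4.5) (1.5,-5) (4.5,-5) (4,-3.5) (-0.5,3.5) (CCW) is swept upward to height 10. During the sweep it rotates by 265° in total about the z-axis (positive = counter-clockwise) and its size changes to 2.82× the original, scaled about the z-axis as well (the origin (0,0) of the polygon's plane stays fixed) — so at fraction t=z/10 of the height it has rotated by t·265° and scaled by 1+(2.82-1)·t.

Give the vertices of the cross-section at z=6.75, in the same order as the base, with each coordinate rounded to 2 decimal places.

Cross-section at z=6.75: (9.87,-8.00) (8.00,9.87) (-3.12,11.21) (-9.81,11.34) (-8.76,7.97) (0.96,-7.82)

t = z/height = 6.75/10 = 0.675
s = 1 + (scale-1)·z/height = 1 + (2.82-1)·6.75/10 = 2.228500
θ = twist·z/height = 265°·6.75/10 = 178.8750° = 3.121958 rad
cos θ = -0.999807, sin θ = 0.019634 (intermediates below are computed at full precision and shown rounded to 5 d.p.)
v1: (-4.5,3.5) → rotate → (4.43041,-3.58768) → ×s → (9.87318,-7.99514) → (9.87,-8.00)
v2: (-3.5,-4.5) → rotate → (3.58768,4.43041) → ×s → (7.99514,9.87318) → (8.00,9.87)
v3: (1.5,-5) → rotate → (-1.40154,5.02849) → ×s → (-3.12334,11.20598) → (-3.12,11.21)
v4: (4.5,-5) → rotate → (-4.40096,5.08739) → ×s → (-9.80755,11.33724) → (-9.81,11.34)
v5: (4,-3.5) → rotate → (-3.93051,3.57786) → ×s → (-8.75914,7.97326) → (-8.76,7.97)
v6: (-0.5,3.5) → rotate → (0.43119,-3.50914) → ×s → (0.96090,-7.82012) → (0.96,-7.82)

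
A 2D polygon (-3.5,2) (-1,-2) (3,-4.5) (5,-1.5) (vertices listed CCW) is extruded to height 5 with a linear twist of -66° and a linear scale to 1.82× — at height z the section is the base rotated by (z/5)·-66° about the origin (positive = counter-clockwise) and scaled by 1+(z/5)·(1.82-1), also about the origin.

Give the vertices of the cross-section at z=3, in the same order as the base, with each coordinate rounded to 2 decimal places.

t = z/height = 3/5 = 0.6
s = 1 + (scale-1)·z/height = 1 + (1.82-1)·3/5 = 1.492000
θ = twist·z/height = -66°·3/5 = -39.6000° = -0.691150 rad
cos θ = 0.770513, sin θ = -0.637424 (intermediates below are computed at full precision and shown rounded to 5 d.p.)
v1: (-3.5,2) → rotate → (-1.42195,3.77201) → ×s → (-2.12155,5.62784) → (-2.12,5.63)
v2: (-1,-2) → rotate → (-2.04536,-0.90360) → ×s → (-3.05168,-1.34817) → (-3.05,-1.35)
v3: (3,-4.5) → rotate → (-0.55687,-5.37958) → ×s → (-0.83085,-8.02634) → (-0.83,-8.03)
v4: (5,-1.5) → rotate → (2.89643,-4.34289) → ×s → (4.32147,-6.47959) → (4.32,-6.48)

Cross-section at z=3: (-2.12,5.63) (-3.05,-1.35) (-0.83,-8.03) (4.32,-6.48)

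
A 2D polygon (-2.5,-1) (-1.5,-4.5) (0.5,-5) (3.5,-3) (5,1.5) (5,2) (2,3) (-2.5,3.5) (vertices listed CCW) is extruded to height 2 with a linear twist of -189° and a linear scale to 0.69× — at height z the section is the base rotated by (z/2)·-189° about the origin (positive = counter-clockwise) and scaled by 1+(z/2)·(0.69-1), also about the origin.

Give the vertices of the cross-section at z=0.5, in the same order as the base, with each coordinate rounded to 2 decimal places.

t = z/height = 0.5/2 = 0.25
s = 1 + (scale-1)·z/height = 1 + (0.69-1)·0.5/2 = 0.922500
θ = twist·z/height = -189°·0.5/2 = -47.2500° = -0.824668 rad
cos θ = 0.678801, sin θ = -0.734323 (intermediates below are computed at full precision and shown rounded to 5 d.p.)
v1: (-2.5,-1) → rotate → (-2.43132,1.15701) → ×s → (-2.24290,1.06734) → (-2.24,1.07)
v2: (-1.5,-4.5) → rotate → (-4.32265,-1.95312) → ×s → (-3.98765,-1.80175) → (-3.99,-1.80)
v3: (0.5,-5) → rotate → (-3.33221,-3.76116) → ×s → (-3.07397,-3.46967) → (-3.07,-3.47)
v4: (3.5,-3) → rotate → (0.17284,-4.60653) → ×s → (0.15944,-4.24952) → (0.16,-4.25)
v5: (5,1.5) → rotate → (4.49549,-2.65341) → ×s → (4.14709,-2.44777) → (4.15,-2.45)
v6: (5,2) → rotate → (4.86265,-2.31401) → ×s → (4.48579,-2.13468) → (4.49,-2.13)
v7: (2,3) → rotate → (3.56057,0.56776) → ×s → (3.28462,0.52376) → (3.28,0.52)
v8: (-2.5,3.5) → rotate → (0.87313,4.21161) → ×s → (0.80546,3.88521) → (0.81,3.89)

Cross-section at z=0.5: (-2.24,1.07) (-3.99,-1.80) (-3.07,-3.47) (0.16,-4.25) (4.15,-2.45) (4.49,-2.13) (3.28,0.52) (0.81,3.89)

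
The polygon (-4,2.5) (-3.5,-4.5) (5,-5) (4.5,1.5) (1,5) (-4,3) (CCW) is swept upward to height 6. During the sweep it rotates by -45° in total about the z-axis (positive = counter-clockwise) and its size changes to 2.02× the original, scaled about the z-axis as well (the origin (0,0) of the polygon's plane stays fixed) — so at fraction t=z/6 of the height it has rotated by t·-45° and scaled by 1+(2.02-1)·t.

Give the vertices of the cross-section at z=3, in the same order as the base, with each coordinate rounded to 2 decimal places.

t = z/height = 3/6 = 0.5
s = 1 + (scale-1)·z/height = 1 + (2.02-1)·3/6 = 1.510000
θ = twist·z/height = -45°·3/6 = -22.5000° = -0.392699 rad
cos θ = 0.923880, sin θ = -0.382683 (intermediates below are computed at full precision and shown rounded to 5 d.p.)
v1: (-4,2.5) → rotate → (-2.73881,3.84043) → ×s → (-4.13560,5.79905) → (-4.14,5.80)
v2: (-3.5,-4.5) → rotate → (-4.95565,-2.81807) → ×s → (-7.48304,-4.25528) → (-7.48,-4.26)
v3: (5,-5) → rotate → (2.70598,-6.53281) → ×s → (4.08603,-9.86455) → (4.09,-9.86)
v4: (4.5,1.5) → rotate → (4.73148,-0.33626) → ×s → (7.14454,-0.50775) → (7.14,-0.51)
v5: (1,5) → rotate → (2.83730,4.23671) → ×s → (4.28432,6.39744) → (4.28,6.40)
v6: (-4,3) → rotate → (-2.54747,4.30237) → ×s → (-3.84668,6.49658) → (-3.85,6.50)

Cross-section at z=3: (-4.14,5.80) (-7.48,-4.26) (4.09,-9.86) (7.14,-0.51) (4.28,6.40) (-3.85,6.50)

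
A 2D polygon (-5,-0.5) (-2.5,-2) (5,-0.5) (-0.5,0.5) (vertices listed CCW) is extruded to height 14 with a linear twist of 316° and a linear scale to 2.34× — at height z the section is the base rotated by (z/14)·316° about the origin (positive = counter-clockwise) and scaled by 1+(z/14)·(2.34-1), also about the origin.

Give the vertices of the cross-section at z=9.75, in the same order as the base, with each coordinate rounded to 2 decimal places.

t = z/height = 9.75/14 = 0.696429
s = 1 + (scale-1)·z/height = 1 + (2.34-1)·9.75/14 = 1.933214
θ = twist·z/height = 316°·9.75/14 = 220.0714° = 3.840971 rad
cos θ = -0.765243, sin θ = -0.643742 (intermediates below are computed at full precision and shown rounded to 5 d.p.)
v1: (-5,-0.5) → rotate → (3.50434,3.60133) → ×s → (6.77464,6.96215) → (6.77,6.96)
v2: (-2.5,-2) → rotate → (0.62562,3.13984) → ×s → (1.20946,6.06998) → (1.21,6.07)
v3: (5,-0.5) → rotate → (-4.14808,-2.83609) → ×s → (-8.01913,-5.48277) → (-8.02,-5.48)
v4: (-0.5,0.5) → rotate → (0.70449,-0.06075) → ×s → (1.36193,-0.11744) → (1.36,-0.12)

Cross-section at z=9.75: (6.77,6.96) (1.21,6.07) (-8.02,-5.48) (1.36,-0.12)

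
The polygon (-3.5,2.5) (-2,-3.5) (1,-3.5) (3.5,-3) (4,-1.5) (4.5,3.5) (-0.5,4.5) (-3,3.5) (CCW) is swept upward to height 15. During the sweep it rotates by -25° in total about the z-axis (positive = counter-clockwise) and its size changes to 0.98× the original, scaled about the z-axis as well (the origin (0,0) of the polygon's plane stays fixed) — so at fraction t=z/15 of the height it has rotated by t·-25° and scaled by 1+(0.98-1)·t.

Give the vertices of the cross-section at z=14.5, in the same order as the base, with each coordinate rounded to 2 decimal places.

Cross-section at z=14.5: (-2.13,3.64) (-3.19,-2.33) (-0.51,-3.53) (1.93,-4.09) (2.98,-2.95) (5.43,1.32) (1.36,4.23) (-1.28,4.34)

t = z/height = 14.5/15 = 0.966667
s = 1 + (scale-1)·z/height = 1 + (0.98-1)·14.5/15 = 0.980667
θ = twist·z/height = -25°·14.5/15 = -24.1667° = -0.421788 rad
cos θ = 0.912358, sin θ = -0.409392 (intermediates below are computed at full precision and shown rounded to 5 d.p.)
v1: (-3.5,2.5) → rotate → (-2.16977,3.71377) → ×s → (-2.12782,3.64197) → (-2.13,3.64)
v2: (-2,-3.5) → rotate → (-3.25759,-2.37447) → ×s → (-3.19461,-2.32856) → (-3.19,-2.33)
v3: (1,-3.5) → rotate → (-0.52051,-3.60265) → ×s → (-0.51045,-3.53300) → (-0.51,-3.53)
v4: (3.5,-3) → rotate → (1.96508,-4.16995) → ×s → (1.92709,-4.08933) → (1.93,-4.09)
v5: (4,-1.5) → rotate → (3.03535,-3.00611) → ×s → (2.97666,-2.94799) → (2.98,-2.95)
v6: (4.5,3.5) → rotate → (5.53849,1.35099) → ×s → (5.43141,1.32487) → (5.43,1.32)
v7: (-0.5,4.5) → rotate → (1.38609,4.31031) → ×s → (1.35929,4.22698) → (1.36,4.23)
v8: (-3,3.5) → rotate → (-1.30420,4.42143) → ×s → (-1.27899,4.33595) → (-1.28,4.34)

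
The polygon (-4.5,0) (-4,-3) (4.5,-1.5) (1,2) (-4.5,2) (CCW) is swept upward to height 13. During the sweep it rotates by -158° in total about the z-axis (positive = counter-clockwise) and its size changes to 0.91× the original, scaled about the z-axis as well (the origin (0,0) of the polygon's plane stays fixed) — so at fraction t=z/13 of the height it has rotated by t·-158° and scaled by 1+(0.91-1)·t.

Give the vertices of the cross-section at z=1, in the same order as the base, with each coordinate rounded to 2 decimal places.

Cross-section at z=1: (-4.37,0.94) (-4.51,-2.08) (4.06,-2.40) (1.39,1.73) (-3.95,2.88)

t = z/height = 1/13 = 0.0769231
s = 1 + (scale-1)·z/height = 1 + (0.91-1)·1/13 = 0.993077
θ = twist·z/height = -158°·1/13 = -12.1538° = -0.212125 rad
cos θ = 0.977586, sin θ = -0.210537 (intermediates below are computed at full precision and shown rounded to 5 d.p.)
v1: (-4.5,0) → rotate → (-4.39914,0.94742) → ×s → (-4.36868,0.94086) → (-4.37,0.94)
v2: (-4,-3) → rotate → (-4.54196,-2.09061) → ×s → (-4.51051,-2.07613) → (-4.51,-2.08)
v3: (4.5,-1.5) → rotate → (4.08333,-2.41380) → ×s → (4.05506,-2.39709) → (4.06,-2.40)
v4: (1,2) → rotate → (1.39866,1.74463) → ×s → (1.38898,1.73256) → (1.39,1.73)
v5: (-4.5,2) → rotate → (-3.97806,2.90259) → ×s → (-3.95052,2.88249) → (-3.95,2.88)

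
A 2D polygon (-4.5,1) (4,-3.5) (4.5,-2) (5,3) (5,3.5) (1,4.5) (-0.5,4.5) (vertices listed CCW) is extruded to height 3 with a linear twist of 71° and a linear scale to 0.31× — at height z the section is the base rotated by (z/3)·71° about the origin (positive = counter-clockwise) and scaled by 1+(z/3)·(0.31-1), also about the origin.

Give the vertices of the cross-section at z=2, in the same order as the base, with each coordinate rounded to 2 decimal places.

t = z/height = 2/3 = 0.666667
s = 1 + (scale-1)·z/height = 1 + (0.31-1)·2/3 = 0.540000
θ = twist·z/height = 71°·2/3 = 47.3333° = 0.826123 rad
cos θ = 0.677732, sin θ = 0.735309 (intermediates below are computed at full precision and shown rounded to 5 d.p.)
v1: (-4.5,1) → rotate → (-3.78510,-2.63116) → ×s → (-2.04396,-1.42083) → (-2.04,-1.42)
v2: (4,-3.5) → rotate → (5.28451,0.56917) → ×s → (2.85364,0.30735) → (2.85,0.31)
v3: (4.5,-2) → rotate → (4.52041,1.95343) → ×s → (2.44102,1.05485) → (2.44,1.05)
v4: (5,3) → rotate → (1.18273,5.70974) → ×s → (0.63868,3.08326) → (0.64,3.08)
v5: (5,3.5) → rotate → (0.81508,6.04861) → ×s → (0.44014,3.26625) → (0.44,3.27)
v6: (1,4.5) → rotate → (-2.63116,3.78510) → ×s → (-1.42083,2.04396) → (-1.42,2.04)
v7: (-0.5,4.5) → rotate → (-3.64776,2.68214) → ×s → (-1.96979,1.44836) → (-1.97,1.45)

Cross-section at z=2: (-2.04,-1.42) (2.85,0.31) (2.44,1.05) (0.64,3.08) (0.44,3.27) (-1.42,2.04) (-1.97,1.45)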